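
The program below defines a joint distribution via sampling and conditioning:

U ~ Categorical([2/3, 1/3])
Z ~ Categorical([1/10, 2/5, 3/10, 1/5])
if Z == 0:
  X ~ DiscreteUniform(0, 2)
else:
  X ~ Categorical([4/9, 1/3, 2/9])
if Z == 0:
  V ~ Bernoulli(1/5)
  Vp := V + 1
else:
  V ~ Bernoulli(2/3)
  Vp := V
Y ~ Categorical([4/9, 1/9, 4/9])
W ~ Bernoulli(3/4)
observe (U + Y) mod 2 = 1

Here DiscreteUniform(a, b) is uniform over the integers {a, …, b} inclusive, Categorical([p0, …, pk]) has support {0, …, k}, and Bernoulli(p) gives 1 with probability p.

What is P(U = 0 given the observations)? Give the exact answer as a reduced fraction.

Enumerate traces; 144 have nonzero weight after conditioning:
  (U=0, Z=0, X=0, V=0, Y=1, W=0) weight 1/2025
  (U=0, Z=0, X=0, V=0, Y=1, W=1) weight 1/675
  (U=0, Z=0, X=0, V=1, Y=1, W=0) weight 1/8100
  (U=0, Z=0, X=0, V=1, Y=1, W=1) weight 1/2700
  (U=0, Z=0, X=1, V=0, Y=1, W=0) weight 1/2025
  (U=0, Z=0, X=1, V=0, Y=1, W=1) weight 1/675
  (U=0, Z=0, X=1, V=1, Y=1, W=0) weight 1/8100
  (U=0, Z=0, X=1, V=1, Y=1, W=1) weight 1/2700
  (U=1, Z=0, X=0, V=0, Y=0, W=0) weight 2/2025
  … 135 more
Group by U:
  weight(U=0) = 2/27
  weight(U=1) = 8/27
Total weight = 2/27 + 8/27 = 10/27
P(U=0 | obs) = 2/27 / 10/27 = 1/5
P(U=1 | obs) = 8/27 / 10/27 = 4/5

P(U = 0 | obs) = 1/5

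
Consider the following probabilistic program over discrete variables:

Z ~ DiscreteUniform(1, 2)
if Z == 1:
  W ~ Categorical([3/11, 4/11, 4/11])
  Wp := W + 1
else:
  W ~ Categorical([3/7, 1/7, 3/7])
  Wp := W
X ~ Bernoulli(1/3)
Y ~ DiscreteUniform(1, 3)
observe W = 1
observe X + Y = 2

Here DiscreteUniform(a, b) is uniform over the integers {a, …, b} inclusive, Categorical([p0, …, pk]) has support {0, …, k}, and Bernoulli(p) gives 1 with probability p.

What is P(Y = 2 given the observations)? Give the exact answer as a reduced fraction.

P(Y = 2 | obs) = 2/3

Enumerate traces; 4 have nonzero weight after conditioning:
  (Z=1, W=1, X=0, Y=2) weight 4/99
  (Z=1, W=1, X=1, Y=1) weight 2/99
  (Z=2, W=1, X=0, Y=2) weight 1/63
  (Z=2, W=1, X=1, Y=1) weight 1/126
Group by Y:
  weight(Y=1) = 13/462
  weight(Y=2) = 13/231
Total weight = 13/462 + 13/231 = 13/154
P(Y=1 | obs) = 13/462 / 13/154 = 1/3
P(Y=2 | obs) = 13/231 / 13/154 = 2/3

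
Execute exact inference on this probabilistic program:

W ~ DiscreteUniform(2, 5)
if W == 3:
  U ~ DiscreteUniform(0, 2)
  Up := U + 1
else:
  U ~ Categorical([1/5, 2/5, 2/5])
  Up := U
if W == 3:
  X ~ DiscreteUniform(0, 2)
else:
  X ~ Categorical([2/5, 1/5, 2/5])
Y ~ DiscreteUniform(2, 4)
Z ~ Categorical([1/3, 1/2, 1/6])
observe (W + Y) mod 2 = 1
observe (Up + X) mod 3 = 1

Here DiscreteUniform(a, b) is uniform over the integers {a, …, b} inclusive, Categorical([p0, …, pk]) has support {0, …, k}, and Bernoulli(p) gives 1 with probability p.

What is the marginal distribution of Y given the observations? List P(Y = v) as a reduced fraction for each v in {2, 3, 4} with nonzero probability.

P(Y=2) = 26/79, P(Y=3) = 27/79, P(Y=4) = 26/79

Enumerate traces; 54 have nonzero weight after conditioning:
  (W=2, U=0, X=1, Y=3, Z=0) weight 1/900
  (W=2, U=0, X=1, Y=3, Z=1) weight 1/600
  (W=2, U=0, X=1, Y=3, Z=2) weight 1/1800
  (W=2, U=1, X=0, Y=3, Z=0) weight 1/225
  (W=2, U=1, X=0, Y=3, Z=1) weight 1/150
  (W=2, U=1, X=0, Y=3, Z=2) weight 1/450
  (W=2, U=2, X=2, Y=3, Z=0) weight 1/225
  (W=2, U=2, X=2, Y=3, Z=1) weight 1/150
  (W=3, U=0, X=0, Y=2, Z=0) weight 1/324
  (W=3, U=0, X=0, Y=4, Z=0) weight 1/324
  … 44 more
Group by Y:
  weight(Y=2) = 13/225
  weight(Y=3) = 3/50
  weight(Y=4) = 13/225
Total weight = 13/225 + 3/50 + 13/225 = 79/450
P(Y=2 | obs) = 13/225 / 79/450 = 26/79
P(Y=3 | obs) = 3/50 / 79/450 = 27/79
P(Y=4 | obs) = 13/225 / 79/450 = 26/79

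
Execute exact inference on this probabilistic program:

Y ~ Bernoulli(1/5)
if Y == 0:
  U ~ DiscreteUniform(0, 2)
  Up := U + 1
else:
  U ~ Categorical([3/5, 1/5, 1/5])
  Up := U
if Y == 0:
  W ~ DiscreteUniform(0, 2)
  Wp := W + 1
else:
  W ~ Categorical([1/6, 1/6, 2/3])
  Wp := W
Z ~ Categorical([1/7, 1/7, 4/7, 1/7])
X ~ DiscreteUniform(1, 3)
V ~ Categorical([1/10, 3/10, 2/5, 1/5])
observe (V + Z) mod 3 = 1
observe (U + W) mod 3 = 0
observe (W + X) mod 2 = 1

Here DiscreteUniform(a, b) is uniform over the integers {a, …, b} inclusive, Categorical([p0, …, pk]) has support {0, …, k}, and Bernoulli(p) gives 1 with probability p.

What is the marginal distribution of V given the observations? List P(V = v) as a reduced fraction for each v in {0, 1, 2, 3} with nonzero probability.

P(V=0) = 1/25, P(V=1) = 6/25, P(V=2) = 16/25, P(V=3) = 2/25

Enumerate traces; 50 have nonzero weight after conditioning:
  (Y=0, U=0, W=0, Z=0, X=1, V=1) weight 2/1575
  (Y=0, U=0, W=0, Z=0, X=3, V=1) weight 2/1575
  (Y=0, U=0, W=0, Z=1, X=1, V=0) weight 2/4725
  (Y=0, U=0, W=0, Z=1, X=1, V=3) weight 4/4725
  (Y=0, U=0, W=0, Z=1, X=3, V=0) weight 2/4725
  (Y=0, U=0, W=0, Z=1, X=3, V=3) weight 4/4725
  (Y=0, U=0, W=0, Z=2, X=1, V=2) weight 32/4725
  (Y=0, U=0, W=0, Z=2, X=3, V=2) weight 32/4725
  … 42 more
Group by V:
  weight(V=0) = 7/2700
  weight(V=1) = 7/450
  weight(V=2) = 28/675
  weight(V=3) = 7/1350
Total weight = 7/2700 + 7/450 + 28/675 + 7/1350 = 7/108
P(V=0 | obs) = 7/2700 / 7/108 = 1/25
P(V=1 | obs) = 7/450 / 7/108 = 6/25
P(V=2 | obs) = 28/675 / 7/108 = 16/25
P(V=3 | obs) = 7/1350 / 7/108 = 2/25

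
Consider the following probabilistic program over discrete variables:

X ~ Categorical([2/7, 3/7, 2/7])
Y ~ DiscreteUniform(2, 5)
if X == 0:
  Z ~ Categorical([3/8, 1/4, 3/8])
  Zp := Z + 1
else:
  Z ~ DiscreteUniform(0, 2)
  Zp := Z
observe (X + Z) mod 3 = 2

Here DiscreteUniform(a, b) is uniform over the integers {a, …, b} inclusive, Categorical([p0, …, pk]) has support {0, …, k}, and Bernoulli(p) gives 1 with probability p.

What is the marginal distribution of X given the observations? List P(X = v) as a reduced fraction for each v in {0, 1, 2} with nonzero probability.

P(X=0) = 9/29, P(X=1) = 12/29, P(X=2) = 8/29

Enumerate traces; 12 have nonzero weight after conditioning:
  (X=0, Y=2, Z=2) weight 3/112
  (X=0, Y=3, Z=2) weight 3/112
  (X=0, Y=4, Z=2) weight 3/112
  (X=0, Y=5, Z=2) weight 3/112
  (X=1, Y=2, Z=1) weight 1/28
  (X=1, Y=3, Z=1) weight 1/28
  (X=1, Y=4, Z=1) weight 1/28
  (X=1, Y=5, Z=1) weight 1/28
  (X=2, Y=2, Z=0) weight 1/42
  … 3 more
Group by X:
  weight(X=0) = 3/28
  weight(X=1) = 1/7
  weight(X=2) = 2/21
Total weight = 3/28 + 1/7 + 2/21 = 29/84
P(X=0 | obs) = 3/28 / 29/84 = 9/29
P(X=1 | obs) = 1/7 / 29/84 = 12/29
P(X=2 | obs) = 2/21 / 29/84 = 8/29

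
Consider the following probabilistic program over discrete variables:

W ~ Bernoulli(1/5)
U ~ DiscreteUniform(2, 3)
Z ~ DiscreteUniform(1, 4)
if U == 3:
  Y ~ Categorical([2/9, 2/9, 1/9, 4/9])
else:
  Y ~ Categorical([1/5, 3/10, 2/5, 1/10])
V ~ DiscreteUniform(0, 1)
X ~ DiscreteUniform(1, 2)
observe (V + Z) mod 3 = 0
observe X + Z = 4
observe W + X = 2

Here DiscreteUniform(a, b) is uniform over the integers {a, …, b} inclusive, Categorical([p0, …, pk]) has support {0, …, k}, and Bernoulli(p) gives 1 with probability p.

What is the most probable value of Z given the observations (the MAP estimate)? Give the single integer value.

argmax_v P(Z = v | obs) = 2

Enumerate traces; 16 have nonzero weight after conditioning:
  (W=0, U=2, Z=2, Y=0, V=1, X=2) weight 1/200
  (W=0, U=2, Z=2, Y=1, V=1, X=2) weight 3/400
  (W=0, U=2, Z=2, Y=2, V=1, X=2) weight 1/100
  (W=0, U=2, Z=2, Y=3, V=1, X=2) weight 1/400
  (W=0, U=3, Z=2, Y=0, V=1, X=2) weight 1/180
  (W=0, U=3, Z=2, Y=1, V=1, X=2) weight 1/180
  (W=0, U=3, Z=2, Y=2, V=1, X=2) weight 1/360
  (W=0, U=3, Z=2, Y=3, V=1, X=2) weight 1/90
  (W=1, U=2, Z=3, Y=0, V=0, X=1) weight 1/800
  … 7 more
Group by Z:
  weight(Z=2) = 1/20
  weight(Z=3) = 1/80
Total weight = 1/20 + 1/80 = 1/16
P(Z=2 | obs) = 1/20 / 1/16 = 4/5
P(Z=3 | obs) = 1/80 / 1/16 = 1/5
argmax = 2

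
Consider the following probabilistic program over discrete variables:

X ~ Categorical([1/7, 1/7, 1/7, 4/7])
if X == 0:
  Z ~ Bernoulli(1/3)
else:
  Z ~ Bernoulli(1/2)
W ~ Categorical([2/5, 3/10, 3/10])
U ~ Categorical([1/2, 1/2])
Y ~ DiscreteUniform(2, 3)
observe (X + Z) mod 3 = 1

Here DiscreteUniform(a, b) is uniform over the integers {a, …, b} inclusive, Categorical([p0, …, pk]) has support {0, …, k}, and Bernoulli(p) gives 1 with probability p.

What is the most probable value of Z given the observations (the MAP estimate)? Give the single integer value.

argmax_v P(Z = v | obs) = 1

Enumerate traces; 36 have nonzero weight after conditioning:
  (X=0, Z=1, W=0, U=0, Y=2) weight 1/210
  (X=0, Z=1, W=0, U=0, Y=3) weight 1/210
  (X=0, Z=1, W=0, U=1, Y=2) weight 1/210
  (X=0, Z=1, W=0, U=1, Y=3) weight 1/210
  (X=0, Z=1, W=1, U=0, Y=2) weight 1/280
  (X=0, Z=1, W=1, U=0, Y=3) weight 1/280
  (X=0, Z=1, W=1, U=1, Y=2) weight 1/280
  (X=0, Z=1, W=1, U=1, Y=3) weight 1/280
  (X=1, Z=0, W=0, U=0, Y=2) weight 1/140
  … 27 more
Group by Z:
  weight(Z=0) = 1/14
  weight(Z=1) = 1/3
Total weight = 1/14 + 1/3 = 17/42
P(Z=0 | obs) = 1/14 / 17/42 = 3/17
P(Z=1 | obs) = 1/3 / 17/42 = 14/17
argmax = 1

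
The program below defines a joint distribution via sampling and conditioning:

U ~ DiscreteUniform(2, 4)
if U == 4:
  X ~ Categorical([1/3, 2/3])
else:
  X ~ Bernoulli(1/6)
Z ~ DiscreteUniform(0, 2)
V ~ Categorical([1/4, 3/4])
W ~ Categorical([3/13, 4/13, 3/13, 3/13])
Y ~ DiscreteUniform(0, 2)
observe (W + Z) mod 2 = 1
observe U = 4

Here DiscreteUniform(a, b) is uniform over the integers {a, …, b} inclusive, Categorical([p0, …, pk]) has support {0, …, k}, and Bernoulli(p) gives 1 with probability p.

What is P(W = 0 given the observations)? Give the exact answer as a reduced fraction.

P(W = 0 | obs) = 3/20

Enumerate traces; 72 have nonzero weight after conditioning:
  (U=4, X=0, Z=0, V=0, W=1, Y=0) weight 1/1053
  (U=4, X=0, Z=0, V=0, W=1, Y=1) weight 1/1053
  (U=4, X=0, Z=0, V=0, W=1, Y=2) weight 1/1053
  (U=4, X=0, Z=0, V=0, W=3, Y=0) weight 1/1404
  (U=4, X=0, Z=0, V=0, W=3, Y=1) weight 1/1404
  (U=4, X=0, Z=0, V=0, W=3, Y=2) weight 1/1404
  (U=4, X=0, Z=0, V=1, W=1, Y=0) weight 1/351
  (U=4, X=0, Z=0, V=1, W=1, Y=1) weight 1/351
  (U=4, X=0, Z=1, V=0, W=0, Y=0) weight 1/1404
  (U=4, X=0, Z=1, V=0, W=2, Y=0) weight 1/1404
  … 62 more
Group by W:
  weight(W=0) = 1/39
  weight(W=1) = 8/117
  weight(W=2) = 1/39
  weight(W=3) = 2/39
Total weight = 1/39 + 8/117 + 1/39 + 2/39 = 20/117
P(W=0 | obs) = 1/39 / 20/117 = 3/20
P(W=1 | obs) = 8/117 / 20/117 = 2/5
P(W=2 | obs) = 1/39 / 20/117 = 3/20
P(W=3 | obs) = 2/39 / 20/117 = 3/10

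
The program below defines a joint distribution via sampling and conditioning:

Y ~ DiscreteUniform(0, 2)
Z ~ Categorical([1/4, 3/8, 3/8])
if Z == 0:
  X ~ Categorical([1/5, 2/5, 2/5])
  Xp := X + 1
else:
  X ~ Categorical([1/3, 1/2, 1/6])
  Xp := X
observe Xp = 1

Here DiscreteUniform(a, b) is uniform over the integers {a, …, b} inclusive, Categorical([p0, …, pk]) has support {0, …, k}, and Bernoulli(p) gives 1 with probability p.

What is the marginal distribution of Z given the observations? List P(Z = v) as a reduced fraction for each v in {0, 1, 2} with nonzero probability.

P(Z=0) = 2/17, P(Z=1) = 15/34, P(Z=2) = 15/34

Enumerate traces; 9 have nonzero weight after conditioning:
  (Y=0, Z=0, X=0) weight 1/60
  (Y=0, Z=1, X=1) weight 1/16
  (Y=0, Z=2, X=1) weight 1/16
  (Y=1, Z=0, X=0) weight 1/60
  (Y=1, Z=1, X=1) weight 1/16
  (Y=1, Z=2, X=1) weight 1/16
  (Y=2, Z=0, X=0) weight 1/60
  (Y=2, Z=1, X=1) weight 1/16
  … 1 more
Group by Z:
  weight(Z=0) = 1/20
  weight(Z=1) = 3/16
  weight(Z=2) = 3/16
Total weight = 1/20 + 3/16 + 3/16 = 17/40
P(Z=0 | obs) = 1/20 / 17/40 = 2/17
P(Z=1 | obs) = 3/16 / 17/40 = 15/34
P(Z=2 | obs) = 3/16 / 17/40 = 15/34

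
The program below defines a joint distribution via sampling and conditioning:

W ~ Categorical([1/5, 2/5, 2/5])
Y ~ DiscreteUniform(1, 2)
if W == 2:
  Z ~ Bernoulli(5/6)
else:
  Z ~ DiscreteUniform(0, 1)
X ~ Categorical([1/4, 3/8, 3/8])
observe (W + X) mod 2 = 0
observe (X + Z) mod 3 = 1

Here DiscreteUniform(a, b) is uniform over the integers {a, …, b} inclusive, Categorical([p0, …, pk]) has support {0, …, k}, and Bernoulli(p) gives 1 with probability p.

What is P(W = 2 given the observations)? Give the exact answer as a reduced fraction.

Enumerate traces; 6 have nonzero weight after conditioning:
  (W=0, Y=1, Z=1, X=0) weight 1/80
  (W=0, Y=2, Z=1, X=0) weight 1/80
  (W=1, Y=1, Z=0, X=1) weight 3/80
  (W=1, Y=2, Z=0, X=1) weight 3/80
  (W=2, Y=1, Z=1, X=0) weight 1/24
  (W=2, Y=2, Z=1, X=0) weight 1/24
Group by W:
  weight(W=0) = 1/40
  weight(W=1) = 3/40
  weight(W=2) = 1/12
Total weight = 1/40 + 3/40 + 1/12 = 11/60
P(W=0 | obs) = 1/40 / 11/60 = 3/22
P(W=1 | obs) = 3/40 / 11/60 = 9/22
P(W=2 | obs) = 1/12 / 11/60 = 5/11

P(W = 2 | obs) = 5/11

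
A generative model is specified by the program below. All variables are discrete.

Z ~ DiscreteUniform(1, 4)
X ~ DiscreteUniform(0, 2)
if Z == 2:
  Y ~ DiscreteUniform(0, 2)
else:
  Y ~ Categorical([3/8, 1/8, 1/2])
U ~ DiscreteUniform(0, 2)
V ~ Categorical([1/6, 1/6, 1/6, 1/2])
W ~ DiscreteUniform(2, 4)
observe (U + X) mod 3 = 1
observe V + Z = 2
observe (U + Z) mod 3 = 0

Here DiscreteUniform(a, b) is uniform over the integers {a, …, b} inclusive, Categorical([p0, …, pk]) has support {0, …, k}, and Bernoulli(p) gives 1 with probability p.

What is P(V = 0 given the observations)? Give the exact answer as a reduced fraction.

P(V = 0 | obs) = 1/2

Enumerate traces; 18 have nonzero weight after conditioning:
  (Z=1, X=2, Y=0, U=2, V=1, W=2) weight 1/1728
  (Z=1, X=2, Y=0, U=2, V=1, W=3) weight 1/1728
  (Z=1, X=2, Y=0, U=2, V=1, W=4) weight 1/1728
  (Z=1, X=2, Y=1, U=2, V=1, W=2) weight 1/5184
  (Z=1, X=2, Y=1, U=2, V=1, W=3) weight 1/5184
  (Z=1, X=2, Y=1, U=2, V=1, W=4) weight 1/5184
  (Z=1, X=2, Y=2, U=2, V=1, W=2) weight 1/1296
  (Z=1, X=2, Y=2, U=2, V=1, W=3) weight 1/1296
  (Z=2, X=0, Y=0, U=1, V=0, W=2) weight 1/1944
  … 9 more
Group by V:
  weight(V=0) = 1/216
  weight(V=1) = 1/216
Total weight = 1/216 + 1/216 = 1/108
P(V=0 | obs) = 1/216 / 1/108 = 1/2
P(V=1 | obs) = 1/216 / 1/108 = 1/2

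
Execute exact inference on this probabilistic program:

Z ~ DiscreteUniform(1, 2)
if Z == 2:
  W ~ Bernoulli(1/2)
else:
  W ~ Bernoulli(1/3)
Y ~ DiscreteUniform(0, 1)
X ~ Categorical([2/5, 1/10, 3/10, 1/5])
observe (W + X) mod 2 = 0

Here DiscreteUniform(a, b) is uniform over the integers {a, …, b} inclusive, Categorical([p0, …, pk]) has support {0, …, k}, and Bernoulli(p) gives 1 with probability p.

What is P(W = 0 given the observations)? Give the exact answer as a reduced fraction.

Enumerate traces; 16 have nonzero weight after conditioning:
  (Z=1, W=0, Y=0, X=0) weight 1/15
  (Z=1, W=0, Y=0, X=2) weight 1/20
  (Z=1, W=0, Y=1, X=0) weight 1/15
  (Z=1, W=0, Y=1, X=2) weight 1/20
  (Z=1, W=1, Y=0, X=1) weight 1/120
  (Z=1, W=1, Y=0, X=3) weight 1/60
  (Z=1, W=1, Y=1, X=1) weight 1/120
  (Z=1, W=1, Y=1, X=3) weight 1/60
  … 8 more
Group by W:
  weight(W=0) = 49/120
  weight(W=1) = 1/8
Total weight = 49/120 + 1/8 = 8/15
P(W=0 | obs) = 49/120 / 8/15 = 49/64
P(W=1 | obs) = 1/8 / 8/15 = 15/64

P(W = 0 | obs) = 49/64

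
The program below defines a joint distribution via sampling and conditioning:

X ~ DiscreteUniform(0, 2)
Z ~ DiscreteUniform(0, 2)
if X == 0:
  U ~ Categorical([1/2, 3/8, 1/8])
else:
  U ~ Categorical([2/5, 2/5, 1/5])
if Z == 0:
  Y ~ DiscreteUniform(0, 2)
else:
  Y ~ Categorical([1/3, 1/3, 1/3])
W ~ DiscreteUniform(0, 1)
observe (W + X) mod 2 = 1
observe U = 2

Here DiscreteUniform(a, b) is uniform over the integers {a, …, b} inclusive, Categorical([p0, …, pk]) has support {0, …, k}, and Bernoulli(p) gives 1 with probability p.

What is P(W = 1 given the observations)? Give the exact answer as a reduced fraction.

Enumerate traces; 27 have nonzero weight after conditioning:
  (X=0, Z=0, U=2, Y=0, W=1) weight 1/432
  (X=0, Z=0, U=2, Y=1, W=1) weight 1/432
  (X=0, Z=0, U=2, Y=2, W=1) weight 1/432
  (X=0, Z=1, U=2, Y=0, W=1) weight 1/432
  (X=0, Z=1, U=2, Y=1, W=1) weight 1/432
  (X=0, Z=1, U=2, Y=2, W=1) weight 1/432
  (X=0, Z=2, U=2, Y=0, W=1) weight 1/432
  (X=0, Z=2, U=2, Y=1, W=1) weight 1/432
  (X=1, Z=0, U=2, Y=0, W=0) weight 1/270
  … 18 more
Group by W:
  weight(W=0) = 1/30
  weight(W=1) = 13/240
Total weight = 1/30 + 13/240 = 7/80
P(W=0 | obs) = 1/30 / 7/80 = 8/21
P(W=1 | obs) = 13/240 / 7/80 = 13/21

P(W = 1 | obs) = 13/21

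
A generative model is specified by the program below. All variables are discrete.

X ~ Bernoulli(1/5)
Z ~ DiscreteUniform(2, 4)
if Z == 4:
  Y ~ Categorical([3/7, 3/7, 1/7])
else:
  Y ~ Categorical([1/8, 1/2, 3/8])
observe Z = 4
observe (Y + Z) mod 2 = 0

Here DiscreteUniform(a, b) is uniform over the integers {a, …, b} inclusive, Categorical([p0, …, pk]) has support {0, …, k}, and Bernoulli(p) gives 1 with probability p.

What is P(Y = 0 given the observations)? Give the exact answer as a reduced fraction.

P(Y = 0 | obs) = 3/4

Enumerate traces; 4 have nonzero weight after conditioning:
  (X=0, Z=4, Y=0) weight 4/35
  (X=0, Z=4, Y=2) weight 4/105
  (X=1, Z=4, Y=0) weight 1/35
  (X=1, Z=4, Y=2) weight 1/105
Group by Y:
  weight(Y=0) = 1/7
  weight(Y=2) = 1/21
Total weight = 1/7 + 1/21 = 4/21
P(Y=0 | obs) = 1/7 / 4/21 = 3/4
P(Y=2 | obs) = 1/21 / 4/21 = 1/4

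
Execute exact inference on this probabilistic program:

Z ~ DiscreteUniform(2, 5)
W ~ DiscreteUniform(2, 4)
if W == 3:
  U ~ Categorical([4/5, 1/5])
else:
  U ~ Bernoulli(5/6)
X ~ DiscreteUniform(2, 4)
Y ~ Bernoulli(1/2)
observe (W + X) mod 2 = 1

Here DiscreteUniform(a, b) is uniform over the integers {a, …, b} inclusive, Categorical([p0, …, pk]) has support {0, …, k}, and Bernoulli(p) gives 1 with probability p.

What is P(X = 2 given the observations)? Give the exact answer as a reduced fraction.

Enumerate traces; 64 have nonzero weight after conditioning:
  (Z=2, W=2, U=0, X=3, Y=0) weight 1/432
  (Z=2, W=2, U=0, X=3, Y=1) weight 1/432
  (Z=2, W=2, U=1, X=3, Y=0) weight 5/432
  (Z=2, W=2, U=1, X=3, Y=1) weight 5/432
  (Z=2, W=3, U=0, X=2, Y=0) weight 1/90
  (Z=2, W=3, U=0, X=2, Y=1) weight 1/90
  (Z=2, W=3, U=0, X=4, Y=0) weight 1/90
  (Z=2, W=3, U=0, X=4, Y=1) weight 1/90
  … 56 more
Group by X:
  weight(X=2) = 1/9
  weight(X=3) = 2/9
  weight(X=4) = 1/9
Total weight = 1/9 + 2/9 + 1/9 = 4/9
P(X=2 | obs) = 1/9 / 4/9 = 1/4
P(X=3 | obs) = 2/9 / 4/9 = 1/2
P(X=4 | obs) = 1/9 / 4/9 = 1/4

P(X = 2 | obs) = 1/4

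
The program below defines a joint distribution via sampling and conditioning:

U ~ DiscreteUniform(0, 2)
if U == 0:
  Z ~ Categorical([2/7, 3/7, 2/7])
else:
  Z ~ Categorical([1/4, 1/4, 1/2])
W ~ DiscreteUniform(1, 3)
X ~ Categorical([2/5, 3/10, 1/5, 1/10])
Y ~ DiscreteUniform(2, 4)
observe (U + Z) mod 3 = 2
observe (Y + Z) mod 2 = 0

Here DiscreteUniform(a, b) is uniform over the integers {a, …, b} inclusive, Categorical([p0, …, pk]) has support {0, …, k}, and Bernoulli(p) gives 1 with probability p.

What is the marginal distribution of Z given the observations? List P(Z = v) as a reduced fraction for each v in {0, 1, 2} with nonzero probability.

P(Z=0) = 14/37, P(Z=1) = 7/37, P(Z=2) = 16/37

Enumerate traces; 60 have nonzero weight after conditioning:
  (U=0, Z=2, W=1, X=0, Y=2) weight 4/945
  (U=0, Z=2, W=1, X=0, Y=4) weight 4/945
  (U=0, Z=2, W=1, X=1, Y=2) weight 1/315
  (U=0, Z=2, W=1, X=1, Y=4) weight 1/315
  (U=0, Z=2, W=1, X=2, Y=2) weight 2/945
  (U=0, Z=2, W=1, X=2, Y=4) weight 2/945
  (U=0, Z=2, W=1, X=3, Y=2) weight 1/945
  (U=0, Z=2, W=1, X=3, Y=4) weight 1/945
  (U=1, Z=1, W=1, X=0, Y=3) weight 1/270
  (U=2, Z=0, W=1, X=0, Y=2) weight 1/270
  … 50 more
Group by Z:
  weight(Z=0) = 1/18
  weight(Z=1) = 1/36
  weight(Z=2) = 4/63
Total weight = 1/18 + 1/36 + 4/63 = 37/252
P(Z=0 | obs) = 1/18 / 37/252 = 14/37
P(Z=1 | obs) = 1/36 / 37/252 = 7/37
P(Z=2 | obs) = 4/63 / 37/252 = 16/37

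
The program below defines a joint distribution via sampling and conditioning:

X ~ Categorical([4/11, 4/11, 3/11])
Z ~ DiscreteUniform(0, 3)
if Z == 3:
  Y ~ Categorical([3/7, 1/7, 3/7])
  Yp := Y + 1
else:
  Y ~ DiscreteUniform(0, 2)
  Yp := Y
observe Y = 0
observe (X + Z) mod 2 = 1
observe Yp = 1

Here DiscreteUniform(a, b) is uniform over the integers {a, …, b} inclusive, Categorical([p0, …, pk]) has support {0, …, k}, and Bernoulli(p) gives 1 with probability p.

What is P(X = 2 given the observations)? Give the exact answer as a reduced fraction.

P(X = 2 | obs) = 3/7

Enumerate traces; 2 have nonzero weight after conditioning:
  (X=0, Z=3, Y=0) weight 3/77
  (X=2, Z=3, Y=0) weight 9/308
Group by X:
  weight(X=0) = 3/77
  weight(X=2) = 9/308
Total weight = 3/77 + 9/308 = 3/44
P(X=0 | obs) = 3/77 / 3/44 = 4/7
P(X=2 | obs) = 9/308 / 3/44 = 3/7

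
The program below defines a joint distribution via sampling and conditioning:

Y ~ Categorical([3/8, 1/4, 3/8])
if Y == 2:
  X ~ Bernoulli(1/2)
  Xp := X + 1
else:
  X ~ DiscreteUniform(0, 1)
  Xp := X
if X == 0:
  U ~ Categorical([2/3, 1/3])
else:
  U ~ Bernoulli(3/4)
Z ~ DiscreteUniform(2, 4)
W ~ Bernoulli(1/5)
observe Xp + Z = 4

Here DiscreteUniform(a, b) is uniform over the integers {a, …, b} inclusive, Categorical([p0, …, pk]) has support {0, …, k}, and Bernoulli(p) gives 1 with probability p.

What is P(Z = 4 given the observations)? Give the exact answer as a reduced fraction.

Enumerate traces; 24 have nonzero weight after conditioning:
  (Y=0, X=0, U=0, Z=4, W=0) weight 1/30
  (Y=0, X=0, U=0, Z=4, W=1) weight 1/120
  (Y=0, X=0, U=1, Z=4, W=0) weight 1/60
  (Y=0, X=0, U=1, Z=4, W=1) weight 1/240
  (Y=0, X=1, U=0, Z=3, W=0) weight 1/80
  (Y=0, X=1, U=0, Z=3, W=1) weight 1/320
  (Y=0, X=1, U=1, Z=3, W=0) weight 3/80
  (Y=0, X=1, U=1, Z=3, W=1) weight 3/320
  (Y=2, X=1, U=0, Z=2, W=0) weight 1/80
  … 15 more
Group by Z:
  weight(Z=2) = 1/16
  weight(Z=3) = 1/6
  weight(Z=4) = 5/48
Total weight = 1/16 + 1/6 + 5/48 = 1/3
P(Z=2 | obs) = 1/16 / 1/3 = 3/16
P(Z=3 | obs) = 1/6 / 1/3 = 1/2
P(Z=4 | obs) = 5/48 / 1/3 = 5/16

P(Z = 4 | obs) = 5/16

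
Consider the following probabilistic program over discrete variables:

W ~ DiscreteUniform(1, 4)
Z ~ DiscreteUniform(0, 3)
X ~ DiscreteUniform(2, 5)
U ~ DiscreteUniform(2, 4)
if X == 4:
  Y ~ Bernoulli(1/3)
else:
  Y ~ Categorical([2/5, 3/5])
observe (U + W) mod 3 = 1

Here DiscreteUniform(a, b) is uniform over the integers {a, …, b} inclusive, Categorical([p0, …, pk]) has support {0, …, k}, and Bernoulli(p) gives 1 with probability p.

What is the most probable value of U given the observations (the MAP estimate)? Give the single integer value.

argmax_v P(U = v | obs) = 3

Enumerate traces; 128 have nonzero weight after conditioning:
  (W=1, Z=0, X=2, U=3, Y=0) weight 1/480
  (W=1, Z=0, X=2, U=3, Y=1) weight 1/320
  (W=1, Z=0, X=3, U=3, Y=0) weight 1/480
  (W=1, Z=0, X=3, U=3, Y=1) weight 1/320
  (W=1, Z=0, X=4, U=3, Y=0) weight 1/288
  (W=1, Z=0, X=4, U=3, Y=1) weight 1/576
  (W=1, Z=0, X=5, U=3, Y=0) weight 1/480
  (W=1, Z=0, X=5, U=3, Y=1) weight 1/320
  (W=2, Z=0, X=2, U=2, Y=0) weight 1/480
  (W=3, Z=0, X=2, U=4, Y=0) weight 1/480
  … 118 more
Group by U:
  weight(U=2) = 1/12
  weight(U=3) = 1/6
  weight(U=4) = 1/12
Total weight = 1/12 + 1/6 + 1/12 = 1/3
P(U=2 | obs) = 1/12 / 1/3 = 1/4
P(U=3 | obs) = 1/6 / 1/3 = 1/2
P(U=4 | obs) = 1/12 / 1/3 = 1/4
argmax = 3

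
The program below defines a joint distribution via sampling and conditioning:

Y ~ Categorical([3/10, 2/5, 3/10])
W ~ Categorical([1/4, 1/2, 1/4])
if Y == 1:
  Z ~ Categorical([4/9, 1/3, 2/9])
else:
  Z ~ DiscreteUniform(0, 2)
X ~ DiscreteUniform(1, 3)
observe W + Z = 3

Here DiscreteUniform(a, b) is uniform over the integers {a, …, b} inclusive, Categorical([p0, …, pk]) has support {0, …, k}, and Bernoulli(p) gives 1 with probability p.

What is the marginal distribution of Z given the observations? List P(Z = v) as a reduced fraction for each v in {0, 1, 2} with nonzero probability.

P(Z=1) = 15/41, P(Z=2) = 26/41

Enumerate traces; 18 have nonzero weight after conditioning:
  (Y=0, W=1, Z=2, X=1) weight 1/60
  (Y=0, W=1, Z=2, X=2) weight 1/60
  (Y=0, W=1, Z=2, X=3) weight 1/60
  (Y=0, W=2, Z=1, X=1) weight 1/120
  (Y=0, W=2, Z=1, X=2) weight 1/120
  (Y=0, W=2, Z=1, X=3) weight 1/120
  (Y=1, W=1, Z=2, X=1) weight 2/135
  (Y=1, W=1, Z=2, X=2) weight 2/135
  … 10 more
Group by Z:
  weight(Z=1) = 1/12
  weight(Z=2) = 13/90
Total weight = 1/12 + 13/90 = 41/180
P(Z=1 | obs) = 1/12 / 41/180 = 15/41
P(Z=2 | obs) = 13/90 / 41/180 = 26/41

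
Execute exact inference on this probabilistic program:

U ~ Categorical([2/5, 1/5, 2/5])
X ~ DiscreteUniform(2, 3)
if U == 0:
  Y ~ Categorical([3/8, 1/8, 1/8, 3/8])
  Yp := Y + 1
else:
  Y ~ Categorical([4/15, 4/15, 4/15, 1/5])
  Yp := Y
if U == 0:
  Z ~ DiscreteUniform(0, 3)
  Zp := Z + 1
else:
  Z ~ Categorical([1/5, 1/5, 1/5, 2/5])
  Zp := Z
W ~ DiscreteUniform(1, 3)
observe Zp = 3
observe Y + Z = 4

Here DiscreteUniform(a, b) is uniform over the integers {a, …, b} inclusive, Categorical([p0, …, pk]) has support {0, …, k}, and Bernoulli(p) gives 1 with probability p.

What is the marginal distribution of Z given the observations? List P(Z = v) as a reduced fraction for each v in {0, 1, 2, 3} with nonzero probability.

Enumerate traces; 18 have nonzero weight after conditioning:
  (U=0, X=2, Y=2, Z=2, W=1) weight 1/480
  (U=0, X=2, Y=2, Z=2, W=2) weight 1/480
  (U=0, X=2, Y=2, Z=2, W=3) weight 1/480
  (U=0, X=3, Y=2, Z=2, W=1) weight 1/480
  (U=0, X=3, Y=2, Z=2, W=2) weight 1/480
  (U=0, X=3, Y=2, Z=2, W=3) weight 1/480
  (U=1, X=2, Y=1, Z=3, W=1) weight 4/1125
  (U=1, X=2, Y=1, Z=3, W=2) weight 4/1125
  … 10 more
Group by Z:
  weight(Z=2) = 1/80
  weight(Z=3) = 8/125
Total weight = 1/80 + 8/125 = 153/2000
P(Z=2 | obs) = 1/80 / 153/2000 = 25/153
P(Z=3 | obs) = 8/125 / 153/2000 = 128/153

P(Z=2) = 25/153, P(Z=3) = 128/153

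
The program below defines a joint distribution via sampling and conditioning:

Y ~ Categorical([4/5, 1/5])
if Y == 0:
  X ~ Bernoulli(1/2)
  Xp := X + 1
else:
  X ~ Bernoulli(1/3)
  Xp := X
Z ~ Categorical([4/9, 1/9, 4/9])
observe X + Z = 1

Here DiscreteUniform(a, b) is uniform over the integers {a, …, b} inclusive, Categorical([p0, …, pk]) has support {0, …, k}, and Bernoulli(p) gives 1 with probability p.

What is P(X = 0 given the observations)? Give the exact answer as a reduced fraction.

P(X = 0 | obs) = 2/9

Enumerate traces; 4 have nonzero weight after conditioning:
  (Y=0, X=0, Z=1) weight 2/45
  (Y=0, X=1, Z=0) weight 8/45
  (Y=1, X=0, Z=1) weight 2/135
  (Y=1, X=1, Z=0) weight 4/135
Group by X:
  weight(X=0) = 8/135
  weight(X=1) = 28/135
Total weight = 8/135 + 28/135 = 4/15
P(X=0 | obs) = 8/135 / 4/15 = 2/9
P(X=1 | obs) = 28/135 / 4/15 = 7/9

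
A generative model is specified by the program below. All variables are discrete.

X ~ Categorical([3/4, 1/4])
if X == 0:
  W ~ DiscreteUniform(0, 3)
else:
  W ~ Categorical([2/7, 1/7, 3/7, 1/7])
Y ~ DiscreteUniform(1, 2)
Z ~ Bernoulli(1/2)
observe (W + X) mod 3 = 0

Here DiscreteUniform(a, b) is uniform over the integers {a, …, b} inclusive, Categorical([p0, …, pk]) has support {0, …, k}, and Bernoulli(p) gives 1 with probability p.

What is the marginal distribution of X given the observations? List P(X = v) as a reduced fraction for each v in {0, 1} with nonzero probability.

Enumerate traces; 12 have nonzero weight after conditioning:
  (X=0, W=0, Y=1, Z=0) weight 3/64
  (X=0, W=0, Y=1, Z=1) weight 3/64
  (X=0, W=0, Y=2, Z=0) weight 3/64
  (X=0, W=0, Y=2, Z=1) weight 3/64
  (X=0, W=3, Y=1, Z=0) weight 3/64
  (X=0, W=3, Y=1, Z=1) weight 3/64
  (X=0, W=3, Y=2, Z=0) weight 3/64
  (X=0, W=3, Y=2, Z=1) weight 3/64
  (X=1, W=2, Y=1, Z=0) weight 3/112
  … 3 more
Group by X:
  weight(X=0) = 3/8
  weight(X=1) = 3/28
Total weight = 3/8 + 3/28 = 27/56
P(X=0 | obs) = 3/8 / 27/56 = 7/9
P(X=1 | obs) = 3/28 / 27/56 = 2/9

P(X=0) = 7/9, P(X=1) = 2/9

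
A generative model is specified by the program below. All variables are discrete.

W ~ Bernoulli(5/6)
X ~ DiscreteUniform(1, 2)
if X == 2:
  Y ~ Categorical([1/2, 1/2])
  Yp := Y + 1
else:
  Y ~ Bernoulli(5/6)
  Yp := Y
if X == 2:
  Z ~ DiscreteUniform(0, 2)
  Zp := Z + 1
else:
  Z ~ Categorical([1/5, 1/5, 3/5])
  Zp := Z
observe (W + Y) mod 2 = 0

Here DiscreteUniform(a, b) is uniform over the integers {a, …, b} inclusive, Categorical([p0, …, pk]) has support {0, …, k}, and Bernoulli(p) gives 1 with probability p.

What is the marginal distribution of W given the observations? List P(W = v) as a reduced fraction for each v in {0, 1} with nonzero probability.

Enumerate traces; 12 have nonzero weight after conditioning:
  (W=0, X=1, Y=0, Z=0) weight 1/360
  (W=0, X=1, Y=0, Z=1) weight 1/360
  (W=0, X=1, Y=0, Z=2) weight 1/120
  (W=0, X=2, Y=0, Z=0) weight 1/72
  (W=0, X=2, Y=0, Z=1) weight 1/72
  (W=0, X=2, Y=0, Z=2) weight 1/72
  (W=1, X=1, Y=1, Z=0) weight 5/72
  (W=1, X=1, Y=1, Z=1) weight 5/72
  … 4 more
Group by W:
  weight(W=0) = 1/18
  weight(W=1) = 5/9
Total weight = 1/18 + 5/9 = 11/18
P(W=0 | obs) = 1/18 / 11/18 = 1/11
P(W=1 | obs) = 5/9 / 11/18 = 10/11

P(W=0) = 1/11, P(W=1) = 10/11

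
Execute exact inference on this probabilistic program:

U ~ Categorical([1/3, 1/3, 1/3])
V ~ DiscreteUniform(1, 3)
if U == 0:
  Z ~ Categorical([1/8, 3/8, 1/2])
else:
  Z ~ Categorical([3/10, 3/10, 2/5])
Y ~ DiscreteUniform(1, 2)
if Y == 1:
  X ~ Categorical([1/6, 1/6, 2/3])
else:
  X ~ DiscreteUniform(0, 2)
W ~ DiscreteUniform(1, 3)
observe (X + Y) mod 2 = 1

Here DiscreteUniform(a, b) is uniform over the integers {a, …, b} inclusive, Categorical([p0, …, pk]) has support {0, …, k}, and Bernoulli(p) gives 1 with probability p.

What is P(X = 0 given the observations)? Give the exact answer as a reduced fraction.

P(X = 0 | obs) = 1/7

Enumerate traces; 243 have nonzero weight after conditioning:
  (U=0, V=1, Z=0, Y=1, X=0, W=1) weight 1/2592
  (U=0, V=1, Z=0, Y=1, X=0, W=2) weight 1/2592
  (U=0, V=1, Z=0, Y=1, X=0, W=3) weight 1/2592
  (U=0, V=1, Z=0, Y=1, X=2, W=1) weight 1/648
  (U=0, V=1, Z=0, Y=1, X=2, W=2) weight 1/648
  (U=0, V=1, Z=0, Y=1, X=2, W=3) weight 1/648
  (U=0, V=1, Z=0, Y=2, X=1, W=1) weight 1/1296
  (U=0, V=1, Z=0, Y=2, X=1, W=2) weight 1/1296
  … 235 more
Group by X:
  weight(X=0) = 1/12
  weight(X=1) = 1/6
  weight(X=2) = 1/3
Total weight = 1/12 + 1/6 + 1/3 = 7/12
P(X=0 | obs) = 1/12 / 7/12 = 1/7
P(X=1 | obs) = 1/6 / 7/12 = 2/7
P(X=2 | obs) = 1/3 / 7/12 = 4/7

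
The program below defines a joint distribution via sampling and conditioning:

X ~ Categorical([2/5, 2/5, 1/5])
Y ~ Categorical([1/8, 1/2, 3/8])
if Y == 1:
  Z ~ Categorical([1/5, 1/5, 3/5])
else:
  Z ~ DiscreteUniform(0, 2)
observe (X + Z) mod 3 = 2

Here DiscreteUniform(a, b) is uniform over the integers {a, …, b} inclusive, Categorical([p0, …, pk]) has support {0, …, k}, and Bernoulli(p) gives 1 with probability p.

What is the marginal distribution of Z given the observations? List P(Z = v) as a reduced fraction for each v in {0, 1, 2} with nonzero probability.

Enumerate traces; 9 have nonzero weight after conditioning:
  (X=0, Y=0, Z=2) weight 1/60
  (X=0, Y=1, Z=2) weight 3/25
  (X=0, Y=2, Z=2) weight 1/20
  (X=1, Y=0, Z=1) weight 1/60
  (X=1, Y=1, Z=1) weight 1/25
  (X=1, Y=2, Z=1) weight 1/20
  (X=2, Y=0, Z=0) weight 1/120
  (X=2, Y=1, Z=0) weight 1/50
  … 1 more
Group by Z:
  weight(Z=0) = 4/75
  weight(Z=1) = 8/75
  weight(Z=2) = 14/75
Total weight = 4/75 + 8/75 + 14/75 = 26/75
P(Z=0 | obs) = 4/75 / 26/75 = 2/13
P(Z=1 | obs) = 8/75 / 26/75 = 4/13
P(Z=2 | obs) = 14/75 / 26/75 = 7/13

P(Z=0) = 2/13, P(Z=1) = 4/13, P(Z=2) = 7/13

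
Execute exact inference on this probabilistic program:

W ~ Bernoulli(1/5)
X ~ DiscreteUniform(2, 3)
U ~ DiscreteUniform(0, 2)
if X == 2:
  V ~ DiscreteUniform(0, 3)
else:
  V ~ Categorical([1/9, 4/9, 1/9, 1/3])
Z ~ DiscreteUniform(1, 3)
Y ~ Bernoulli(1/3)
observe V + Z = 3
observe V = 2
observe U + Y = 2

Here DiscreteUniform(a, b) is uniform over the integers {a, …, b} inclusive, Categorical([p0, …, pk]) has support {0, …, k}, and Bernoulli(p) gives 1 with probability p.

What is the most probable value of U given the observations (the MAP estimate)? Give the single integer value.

Enumerate traces; 8 have nonzero weight after conditioning:
  (W=0, X=2, U=1, V=2, Z=1, Y=1) weight 1/270
  (W=0, X=2, U=2, V=2, Z=1, Y=0) weight 1/135
  (W=0, X=3, U=1, V=2, Z=1, Y=1) weight 2/1215
  (W=0, X=3, U=2, V=2, Z=1, Y=0) weight 4/1215
  (W=1, X=2, U=1, V=2, Z=1, Y=1) weight 1/1080
  (W=1, X=2, U=2, V=2, Z=1, Y=0) weight 1/540
  (W=1, X=3, U=1, V=2, Z=1, Y=1) weight 1/2430
  (W=1, X=3, U=2, V=2, Z=1, Y=0) weight 1/1215
Group by U:
  weight(U=1) = 13/1944
  weight(U=2) = 13/972
Total weight = 13/1944 + 13/972 = 13/648
P(U=1 | obs) = 13/1944 / 13/648 = 1/3
P(U=2 | obs) = 13/972 / 13/648 = 2/3
argmax = 2

argmax_v P(U = v | obs) = 2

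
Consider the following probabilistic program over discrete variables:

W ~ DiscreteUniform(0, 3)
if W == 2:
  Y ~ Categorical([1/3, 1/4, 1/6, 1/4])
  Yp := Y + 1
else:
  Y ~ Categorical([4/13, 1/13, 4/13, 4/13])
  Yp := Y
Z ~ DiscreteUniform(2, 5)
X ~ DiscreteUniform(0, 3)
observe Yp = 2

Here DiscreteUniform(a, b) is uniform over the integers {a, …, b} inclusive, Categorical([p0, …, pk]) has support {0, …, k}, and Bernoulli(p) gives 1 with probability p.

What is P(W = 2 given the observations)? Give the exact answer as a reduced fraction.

Enumerate traces; 64 have nonzero weight after conditioning:
  (W=0, Y=2, Z=2, X=0) weight 1/208
  (W=0, Y=2, Z=2, X=1) weight 1/208
  (W=0, Y=2, Z=2, X=2) weight 1/208
  (W=0, Y=2, Z=2, X=3) weight 1/208
  (W=0, Y=2, Z=3, X=0) weight 1/208
  (W=0, Y=2, Z=3, X=1) weight 1/208
  (W=0, Y=2, Z=3, X=2) weight 1/208
  (W=0, Y=2, Z=3, X=3) weight 1/208
  (W=1, Y=2, Z=2, X=0) weight 1/208
  (W=2, Y=1, Z=2, X=0) weight 1/256
  … 54 more
Group by W:
  weight(W=0) = 1/13
  weight(W=1) = 1/13
  weight(W=2) = 1/16
  weight(W=3) = 1/13
Total weight = 1/13 + 1/13 + 1/16 + 1/13 = 61/208
P(W=0 | obs) = 1/13 / 61/208 = 16/61
P(W=1 | obs) = 1/13 / 61/208 = 16/61
P(W=2 | obs) = 1/16 / 61/208 = 13/61
P(W=3 | obs) = 1/13 / 61/208 = 16/61

P(W = 2 | obs) = 13/61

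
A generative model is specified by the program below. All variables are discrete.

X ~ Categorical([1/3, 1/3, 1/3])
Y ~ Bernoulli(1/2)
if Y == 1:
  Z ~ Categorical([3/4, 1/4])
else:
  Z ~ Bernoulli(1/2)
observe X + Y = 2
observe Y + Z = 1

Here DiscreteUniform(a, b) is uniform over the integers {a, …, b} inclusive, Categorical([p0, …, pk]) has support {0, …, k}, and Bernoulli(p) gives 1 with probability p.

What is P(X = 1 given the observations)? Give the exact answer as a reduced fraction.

P(X = 1 | obs) = 3/5

Enumerate traces; 2 have nonzero weight after conditioning:
  (X=1, Y=1, Z=0) weight 1/8
  (X=2, Y=0, Z=1) weight 1/12
Group by X:
  weight(X=1) = 1/8
  weight(X=2) = 1/12
Total weight = 1/8 + 1/12 = 5/24
P(X=1 | obs) = 1/8 / 5/24 = 3/5
P(X=2 | obs) = 1/12 / 5/24 = 2/5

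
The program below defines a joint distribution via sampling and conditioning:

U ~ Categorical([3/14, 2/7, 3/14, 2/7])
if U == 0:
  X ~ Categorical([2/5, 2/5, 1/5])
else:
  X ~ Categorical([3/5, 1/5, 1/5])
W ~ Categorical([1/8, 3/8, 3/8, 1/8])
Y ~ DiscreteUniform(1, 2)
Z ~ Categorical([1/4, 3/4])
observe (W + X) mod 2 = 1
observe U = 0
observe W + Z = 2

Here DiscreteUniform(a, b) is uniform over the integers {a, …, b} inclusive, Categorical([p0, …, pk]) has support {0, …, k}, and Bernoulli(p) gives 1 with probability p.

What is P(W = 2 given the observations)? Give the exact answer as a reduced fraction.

Enumerate traces; 6 have nonzero weight after conditioning:
  (U=0, X=0, W=1, Y=1, Z=1) weight 27/2240
  (U=0, X=0, W=1, Y=2, Z=1) weight 27/2240
  (U=0, X=1, W=2, Y=1, Z=0) weight 9/2240
  (U=0, X=1, W=2, Y=2, Z=0) weight 9/2240
  (U=0, X=2, W=1, Y=1, Z=1) weight 27/4480
  (U=0, X=2, W=1, Y=2, Z=1) weight 27/4480
Group by W:
  weight(W=1) = 81/2240
  weight(W=2) = 9/1120
Total weight = 81/2240 + 9/1120 = 99/2240
P(W=1 | obs) = 81/2240 / 99/2240 = 9/11
P(W=2 | obs) = 9/1120 / 99/2240 = 2/11

P(W = 2 | obs) = 2/11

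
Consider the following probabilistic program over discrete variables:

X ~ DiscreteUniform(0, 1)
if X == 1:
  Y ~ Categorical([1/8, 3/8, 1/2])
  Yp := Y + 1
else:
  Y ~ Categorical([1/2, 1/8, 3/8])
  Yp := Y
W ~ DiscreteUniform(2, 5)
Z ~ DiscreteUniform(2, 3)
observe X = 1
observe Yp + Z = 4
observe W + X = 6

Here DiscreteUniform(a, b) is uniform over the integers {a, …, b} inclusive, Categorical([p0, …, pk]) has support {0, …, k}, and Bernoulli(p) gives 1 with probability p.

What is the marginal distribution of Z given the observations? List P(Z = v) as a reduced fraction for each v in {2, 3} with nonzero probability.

P(Z=2) = 3/4, P(Z=3) = 1/4

Enumerate traces; 2 have nonzero weight after conditioning:
  (X=1, Y=0, W=5, Z=3) weight 1/128
  (X=1, Y=1, W=5, Z=2) weight 3/128
Group by Z:
  weight(Z=2) = 3/128
  weight(Z=3) = 1/128
Total weight = 3/128 + 1/128 = 1/32
P(Z=2 | obs) = 3/128 / 1/32 = 3/4
P(Z=3 | obs) = 1/128 / 1/32 = 1/4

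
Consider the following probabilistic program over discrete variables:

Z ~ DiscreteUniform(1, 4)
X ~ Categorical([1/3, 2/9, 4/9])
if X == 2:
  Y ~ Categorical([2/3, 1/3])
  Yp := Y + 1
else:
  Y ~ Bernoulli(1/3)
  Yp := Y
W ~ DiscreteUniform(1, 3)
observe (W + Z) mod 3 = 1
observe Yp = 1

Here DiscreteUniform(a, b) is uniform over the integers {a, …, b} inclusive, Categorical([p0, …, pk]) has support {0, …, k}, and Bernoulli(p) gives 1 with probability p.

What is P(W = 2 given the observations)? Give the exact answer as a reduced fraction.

P(W = 2 | obs) = 1/4

Enumerate traces; 12 have nonzero weight after conditioning:
  (Z=1, X=0, Y=1, W=3) weight 1/108
  (Z=1, X=1, Y=1, W=3) weight 1/162
  (Z=1, X=2, Y=0, W=3) weight 2/81
  (Z=2, X=0, Y=1, W=2) weight 1/108
  (Z=2, X=1, Y=1, W=2) weight 1/162
  (Z=2, X=2, Y=0, W=2) weight 2/81
  (Z=3, X=0, Y=1, W=1) weight 1/108
  (Z=3, X=1, Y=1, W=1) weight 1/162
  … 4 more
Group by W:
  weight(W=1) = 13/324
  weight(W=2) = 13/324
  weight(W=3) = 13/162
Total weight = 13/324 + 13/324 + 13/162 = 13/81
P(W=1 | obs) = 13/324 / 13/81 = 1/4
P(W=2 | obs) = 13/324 / 13/81 = 1/4
P(W=3 | obs) = 13/162 / 13/81 = 1/2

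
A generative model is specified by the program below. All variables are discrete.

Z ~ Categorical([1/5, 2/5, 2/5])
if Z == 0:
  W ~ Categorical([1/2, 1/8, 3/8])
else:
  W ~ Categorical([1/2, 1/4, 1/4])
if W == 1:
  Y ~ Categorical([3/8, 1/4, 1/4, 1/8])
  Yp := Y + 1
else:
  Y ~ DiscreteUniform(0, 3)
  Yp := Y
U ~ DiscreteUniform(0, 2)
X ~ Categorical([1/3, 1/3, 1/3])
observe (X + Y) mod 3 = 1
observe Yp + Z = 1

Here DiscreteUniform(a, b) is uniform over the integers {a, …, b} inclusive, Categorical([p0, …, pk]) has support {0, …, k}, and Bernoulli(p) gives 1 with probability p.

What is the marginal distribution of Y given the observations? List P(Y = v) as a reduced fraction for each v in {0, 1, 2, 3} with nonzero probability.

P(Y=0) = 27/41, P(Y=1) = 14/41

Enumerate traces; 15 have nonzero weight after conditioning:
  (Z=0, W=0, Y=1, U=0, X=0) weight 1/360
  (Z=0, W=0, Y=1, U=1, X=0) weight 1/360
  (Z=0, W=0, Y=1, U=2, X=0) weight 1/360
  (Z=0, W=1, Y=0, U=0, X=1) weight 1/960
  (Z=0, W=1, Y=0, U=1, X=1) weight 1/960
  (Z=0, W=1, Y=0, U=2, X=1) weight 1/960
  (Z=0, W=2, Y=1, U=0, X=0) weight 1/480
  (Z=0, W=2, Y=1, U=1, X=0) weight 1/480
  … 7 more
Group by Y:
  weight(Y=0) = 9/320
  weight(Y=1) = 7/480
Total weight = 9/320 + 7/480 = 41/960
P(Y=0 | obs) = 9/320 / 41/960 = 27/41
P(Y=1 | obs) = 7/480 / 41/960 = 14/41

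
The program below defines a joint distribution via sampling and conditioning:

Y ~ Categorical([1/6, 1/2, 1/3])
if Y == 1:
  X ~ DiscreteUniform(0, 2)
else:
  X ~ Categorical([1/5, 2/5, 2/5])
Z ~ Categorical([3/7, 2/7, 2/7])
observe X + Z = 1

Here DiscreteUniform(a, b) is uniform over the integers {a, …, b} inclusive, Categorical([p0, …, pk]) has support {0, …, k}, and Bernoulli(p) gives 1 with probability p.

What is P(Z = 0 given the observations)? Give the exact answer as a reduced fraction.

P(Z = 0 | obs) = 33/49

Enumerate traces; 6 have nonzero weight after conditioning:
  (Y=0, X=0, Z=1) weight 1/105
  (Y=0, X=1, Z=0) weight 1/35
  (Y=1, X=0, Z=1) weight 1/21
  (Y=1, X=1, Z=0) weight 1/14
  (Y=2, X=0, Z=1) weight 2/105
  (Y=2, X=1, Z=0) weight 2/35
Group by Z:
  weight(Z=0) = 11/70
  weight(Z=1) = 8/105
Total weight = 11/70 + 8/105 = 7/30
P(Z=0 | obs) = 11/70 / 7/30 = 33/49
P(Z=1 | obs) = 8/105 / 7/30 = 16/49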